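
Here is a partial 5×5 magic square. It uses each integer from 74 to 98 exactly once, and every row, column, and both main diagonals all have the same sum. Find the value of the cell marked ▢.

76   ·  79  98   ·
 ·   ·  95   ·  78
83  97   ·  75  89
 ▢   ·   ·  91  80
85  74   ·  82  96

The entries are 74 through 98, which sum to 2150, so each line sums to 2150/5 = 430.
Using row 3: 83 + 97 + 75 + 89 + ? → (3,3) = 430 − 344 = 86.
Row 5 must total 430; the given cells sum to 337, so (5,3) = 93.
The remaining cell in column 3 is (4,3) = 430 − 353 = 77.
The remaining cell in column 4 is (2,4) = 430 − 346 = 84.
Column 5 must total 430; the given cells sum to 343, so (1,5) = 87.
From main diagonal, 430 − (76 + 86 + 91 + 96) gives (2,2) = 81.
From anti-diagonal, 430 − (87 + 84 + 86 + 85) gives (4,2) = 88.
Using row 1: 76 + 79 + 98 + 87 + ? → (1,2) = 430 − 340 = 90.
The remaining cell in row 2 is (2,1) = 430 − 338 = 92.
The remaining cell in row 4 is (4,1) = 430 − 336 = 94.

94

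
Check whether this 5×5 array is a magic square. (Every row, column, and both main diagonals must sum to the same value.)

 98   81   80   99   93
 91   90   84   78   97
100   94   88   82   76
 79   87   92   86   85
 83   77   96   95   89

No — column 1 sums to 451 but column 5 sums to 440.

Row 1: 98 + 81 + 80 + 99 + 93 = 451.
Row 2: 91 + 90 + 84 + 78 + 97 = 440.
Row 3: 100 + 94 + 88 + 82 + 76 = 440.
Row 4: 79 + 87 + 92 + 86 + 85 = 429.
Row 5: 83 + 77 + 96 + 95 + 89 = 440.
Column 1: 98 + 91 + 100 + 79 + 83 = 451.
Column 2: 81 + 90 + 94 + 87 + 77 = 429.
Column 3: 80 + 84 + 88 + 92 + 96 = 440.
Column 4: 99 + 78 + 82 + 86 + 95 = 440.
Column 5: 93 + 97 + 76 + 85 + 89 = 440.
Main diagonal: 98 + 90 + 88 + 86 + 89 = 451.
Anti-diagonal: 93 + 78 + 88 + 87 + 83 = 429.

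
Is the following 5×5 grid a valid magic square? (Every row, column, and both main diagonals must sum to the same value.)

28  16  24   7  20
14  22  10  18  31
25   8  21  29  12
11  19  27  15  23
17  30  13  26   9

Row 1: 28 + 16 + 24 + 7 + 20 = 95.
Row 2: 14 + 22 + 10 + 18 + 31 = 95.
Row 3: 25 + 8 + 21 + 29 + 12 = 95.
Row 4: 11 + 19 + 27 + 15 + 23 = 95.
Row 5: 17 + 30 + 13 + 26 + 9 = 95.
Column 1: 28 + 14 + 25 + 11 + 17 = 95.
Column 2: 16 + 22 + 8 + 19 + 30 = 95.
Column 3: 24 + 10 + 21 + 27 + 13 = 95.
Column 4: 7 + 18 + 29 + 15 + 26 = 95.
Column 5: 20 + 31 + 12 + 23 + 9 = 95.
Main diagonal: 28 + 22 + 21 + 15 + 9 = 95.
Anti-diagonal: 20 + 18 + 21 + 19 + 17 = 95.
All lines sum to 95.

Yes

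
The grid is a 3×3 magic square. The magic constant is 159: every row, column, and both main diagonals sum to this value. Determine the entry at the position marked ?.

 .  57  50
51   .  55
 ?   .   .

56

Row 1 needs 159; the known cells sum to 107, so (1,1) = 52.
The remaining cell in row 2 is (2,2) = 159 − 106 = 53.
The remaining cell in column 1 is (3,1) = 159 − 103 = 56.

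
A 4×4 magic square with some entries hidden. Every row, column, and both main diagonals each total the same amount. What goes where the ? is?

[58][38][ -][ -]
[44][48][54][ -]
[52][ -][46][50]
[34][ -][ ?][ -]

56

Column 1 is complete and sums to 188; that is the magic constant.
Row 2 must total 188; the given cells sum to 146, so (2,4) = 42.
Row 3 needs 188; the known cells sum to 148, so (3,2) = 40.
Column 2 needs 188; the known cells sum to 126, so (4,2) = 62.
Main diagonal needs 188; the known cells sum to 152, so (4,4) = 36.
Anti-diagonal must total 188; the given cells sum to 128, so (1,4) = 60.
The remaining cell in row 1 is (1,3) = 188 − 156 = 32.
The remaining cell in row 4 is (4,3) = 188 − 132 = 56.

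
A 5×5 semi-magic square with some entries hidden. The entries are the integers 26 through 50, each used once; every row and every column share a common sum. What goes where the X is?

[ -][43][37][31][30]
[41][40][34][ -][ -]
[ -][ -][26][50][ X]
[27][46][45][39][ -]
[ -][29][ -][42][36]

44

The entries are 26 through 50, which sum to 950, so each line sums to 950/5 = 190.
The remaining cell in row 1 is (1,1) = 190 − 141 = 49.
From row 4, 190 − (27 + 46 + 45 + 39) gives (4,5) = 33.
Column 2 must total 190; the given cells sum to 158, so (3,2) = 32.
Using column 3: 37 + 34 + 26 + 45 + ? → (5,3) = 190 − 142 = 48.
Column 4: 31 + 50 + 39 + 42 + ? = 190, so (2,4) = 28.
The remaining cell in row 2 is (2,5) = 190 − 143 = 47.
Row 5 needs 190; the known cells sum to 155, so (5,1) = 35.
Column 1 must total 190; the given cells sum to 152, so (3,1) = 38.
Using column 5: 30 + 47 + 33 + 36 + ? → (3,5) = 190 − 146 = 44.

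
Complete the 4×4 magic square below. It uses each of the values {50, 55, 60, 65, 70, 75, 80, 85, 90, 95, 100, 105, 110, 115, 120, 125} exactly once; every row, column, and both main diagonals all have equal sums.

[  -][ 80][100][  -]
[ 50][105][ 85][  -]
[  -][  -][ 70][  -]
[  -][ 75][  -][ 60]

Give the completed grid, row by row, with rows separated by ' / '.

The 16 entries sum to 1400, so each line sums to 1400/4 = 350.
Row 2: 50 + 105 + 85 + ? = 350, so (2,4) = 110.
Column 2 must total 350; the given cells sum to 260, so (3,2) = 90.
Using column 3: 100 + 85 + 70 + ? → (4,3) = 350 − 255 = 95.
Using main diagonal: 105 + 70 + 60 + ? → (1,1) = 350 − 235 = 115.
Row 1: 115 + 80 + 100 + ? = 350, so (1,4) = 55.
From row 4, 350 − (75 + 95 + 60) gives (4,1) = 120.
Column 1: 115 + 50 + 120 + ? = 350, so (3,1) = 65.
Column 4: 55 + 110 + 60 + ? = 350, so (3,4) = 125.

115 80 100 55 / 50 105 85 110 / 65 90 70 125 / 120 75 95 60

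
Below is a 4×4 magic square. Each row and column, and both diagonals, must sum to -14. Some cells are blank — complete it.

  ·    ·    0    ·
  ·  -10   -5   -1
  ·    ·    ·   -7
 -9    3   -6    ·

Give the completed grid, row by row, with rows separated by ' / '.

1 -11 0 -4 / 2 -10 -5 -1 / -8 4 -3 -7 / -9 3 -6 -2

The remaining cell in row 2 is (2,1) = -14 − (-16) = 2.
Using row 4: -9 + 3 + (-6) + ? → (4,4) = -14 − (-12) = -2.
Column 3 needs -14; the known cells sum to -11, so (3,3) = -3.
The remaining cell in column 4 is (1,4) = -14 − (-10) = -4.
Main diagonal needs -14; the known cells sum to -15, so (1,1) = 1.
The remaining cell in anti-diagonal is (3,2) = -14 − (-18) = 4.
Row 1 must total -14; the given cells sum to -3, so (1,2) = -11.
Row 3: 4 + (-3) + (-7) + ? = -14, so (3,1) = -8.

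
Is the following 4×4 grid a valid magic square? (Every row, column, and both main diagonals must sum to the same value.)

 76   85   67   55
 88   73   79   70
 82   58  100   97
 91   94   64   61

No — column 4 sums to 283 but row 2 sums to 310.

Row 1: 76 + 85 + 67 + 55 = 283.
Row 2: 88 + 73 + 79 + 70 = 310.
Row 3: 82 + 58 + 100 + 97 = 337.
Row 4: 91 + 94 + 64 + 61 = 310.
Column 1: 76 + 88 + 82 + 91 = 337.
Column 2: 85 + 73 + 58 + 94 = 310.
Column 3: 67 + 79 + 100 + 64 = 310.
Column 4: 55 + 70 + 97 + 61 = 283.
Main diagonal: 76 + 73 + 100 + 61 = 310.
Anti-diagonal: 55 + 79 + 58 + 91 = 283.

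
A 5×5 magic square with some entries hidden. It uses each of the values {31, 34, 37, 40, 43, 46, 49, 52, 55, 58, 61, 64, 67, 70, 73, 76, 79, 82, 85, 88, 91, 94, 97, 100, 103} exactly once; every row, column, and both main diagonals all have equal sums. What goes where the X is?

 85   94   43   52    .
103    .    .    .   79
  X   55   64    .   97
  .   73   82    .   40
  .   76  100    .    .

31

The 25 entries sum to 1675, so each line sums to 1675/5 = 335.
Row 1 needs 335; the known cells sum to 274, so (1,5) = 61.
Column 2: 94 + 55 + 73 + 76 + ? = 335, so (2,2) = 37.
Column 3: 43 + 64 + 82 + 100 + ? = 335, so (2,3) = 46.
From column 5, 335 − (61 + 79 + 97 + 40) gives (5,5) = 58.
From main diagonal, 335 − (85 + 37 + 64 + 58) gives (4,4) = 91.
Row 2: 103 + 37 + 46 + 79 + ? = 335, so (2,4) = 70.
Row 4: 73 + 82 + 91 + 40 + ? = 335, so (4,1) = 49.
Using anti-diagonal: 61 + 70 + 64 + 73 + ? → (5,1) = 335 − 268 = 67.
Row 5 must total 335; the given cells sum to 301, so (5,4) = 34.
From column 1, 335 − (85 + 103 + 49 + 67) gives (3,1) = 31.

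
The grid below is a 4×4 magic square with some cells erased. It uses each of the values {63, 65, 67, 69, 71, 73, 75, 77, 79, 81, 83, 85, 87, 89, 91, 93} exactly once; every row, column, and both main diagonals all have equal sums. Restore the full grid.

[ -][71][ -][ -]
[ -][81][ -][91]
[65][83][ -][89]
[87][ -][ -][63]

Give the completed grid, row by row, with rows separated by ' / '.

93 71 79 69 / 67 81 73 91 / 65 83 75 89 / 87 77 85 63

The 16 entries sum to 1248, so each line sums to 1248/4 = 312.
Row 3 needs 312; the known cells sum to 237, so (3,3) = 75.
Column 2 must total 312; the given cells sum to 235, so (4,2) = 77.
From column 4, 312 − (91 + 89 + 63) gives (1,4) = 69.
The remaining cell in main diagonal is (1,1) = 312 − 219 = 93.
Using anti-diagonal: 69 + 83 + 87 + ? → (2,3) = 312 − 239 = 73.
Row 1 needs 312; the known cells sum to 233, so (1,3) = 79.
From row 2, 312 − (81 + 73 + 91) gives (2,1) = 67.
From row 4, 312 − (87 + 77 + 63) gives (4,3) = 85.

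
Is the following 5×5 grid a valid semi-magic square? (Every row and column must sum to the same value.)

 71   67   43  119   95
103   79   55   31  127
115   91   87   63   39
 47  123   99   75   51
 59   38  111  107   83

No — column 2 sums to 398 but row 2 sums to 395.

Row 1: 71 + 67 + 43 + 119 + 95 = 395.
Row 2: 103 + 79 + 55 + 31 + 127 = 395.
Row 3: 115 + 91 + 87 + 63 + 39 = 395.
Row 4: 47 + 123 + 99 + 75 + 51 = 395.
Row 5: 59 + 38 + 111 + 107 + 83 = 398.
Column 1: 71 + 103 + 115 + 47 + 59 = 395.
Column 2: 67 + 79 + 91 + 123 + 38 = 398.
Column 3: 43 + 55 + 87 + 99 + 111 = 395.
Column 4: 119 + 31 + 63 + 75 + 107 = 395.
Column 5: 95 + 127 + 39 + 51 + 83 = 395.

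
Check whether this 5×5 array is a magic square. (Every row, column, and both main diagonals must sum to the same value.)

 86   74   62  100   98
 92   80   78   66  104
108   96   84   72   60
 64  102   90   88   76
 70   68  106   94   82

Row 1: 86 + 74 + 62 + 100 + 98 = 420.
Row 2: 92 + 80 + 78 + 66 + 104 = 420.
Row 3: 108 + 96 + 84 + 72 + 60 = 420.
Row 4: 64 + 102 + 90 + 88 + 76 = 420.
Row 5: 70 + 68 + 106 + 94 + 82 = 420.
Column 1: 86 + 92 + 108 + 64 + 70 = 420.
Column 2: 74 + 80 + 96 + 102 + 68 = 420.
Column 3: 62 + 78 + 84 + 90 + 106 = 420.
Column 4: 100 + 66 + 72 + 88 + 94 = 420.
Column 5: 98 + 104 + 60 + 76 + 82 = 420.
Main diagonal: 86 + 80 + 84 + 88 + 82 = 420.
Anti-diagonal: 98 + 66 + 84 + 102 + 70 = 420.
All lines sum to 420.

Yes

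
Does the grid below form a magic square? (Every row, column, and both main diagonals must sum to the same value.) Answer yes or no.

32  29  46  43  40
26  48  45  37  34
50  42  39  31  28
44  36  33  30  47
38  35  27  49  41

Row 1: 32 + 29 + 46 + 43 + 40 = 190.
Row 2: 26 + 48 + 45 + 37 + 34 = 190.
Row 3: 50 + 42 + 39 + 31 + 28 = 190.
Row 4: 44 + 36 + 33 + 30 + 47 = 190.
Row 5: 38 + 35 + 27 + 49 + 41 = 190.
Column 1: 32 + 26 + 50 + 44 + 38 = 190.
Column 2: 29 + 48 + 42 + 36 + 35 = 190.
Column 3: 46 + 45 + 39 + 33 + 27 = 190.
Column 4: 43 + 37 + 31 + 30 + 49 = 190.
Column 5: 40 + 34 + 28 + 47 + 41 = 190.
Main diagonal: 32 + 48 + 39 + 30 + 41 = 190.
Anti-diagonal: 40 + 37 + 39 + 36 + 38 = 190.
All lines sum to 190.

Yes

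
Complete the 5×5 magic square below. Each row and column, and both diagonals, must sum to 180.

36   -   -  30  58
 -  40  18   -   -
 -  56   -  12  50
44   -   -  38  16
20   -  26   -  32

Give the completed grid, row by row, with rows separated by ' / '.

36 14 42 30 58 / 52 40 18 46 24 / 28 56 34 12 50 / 44 22 60 38 16 / 20 48 26 54 32

Column 5: 58 + 50 + 16 + 32 + ? = 180, so (2,5) = 24.
From main diagonal, 180 − (36 + 40 + 38 + 32) gives (3,3) = 34.
Using row 3: 56 + 34 + 12 + 50 + ? → (3,1) = 180 − 152 = 28.
From column 1, 180 − (36 + 28 + 44 + 20) gives (2,1) = 52.
The remaining cell in row 2 is (2,4) = 180 − 134 = 46.
Column 4 must total 180; the given cells sum to 126, so (5,4) = 54.
The remaining cell in anti-diagonal is (4,2) = 180 − 158 = 22.
Row 4 must total 180; the given cells sum to 120, so (4,3) = 60.
Row 5: 20 + 26 + 54 + 32 + ? = 180, so (5,2) = 48.
The remaining cell in column 2 is (1,2) = 180 − 166 = 14.
The remaining cell in column 3 is (1,3) = 180 − 138 = 42.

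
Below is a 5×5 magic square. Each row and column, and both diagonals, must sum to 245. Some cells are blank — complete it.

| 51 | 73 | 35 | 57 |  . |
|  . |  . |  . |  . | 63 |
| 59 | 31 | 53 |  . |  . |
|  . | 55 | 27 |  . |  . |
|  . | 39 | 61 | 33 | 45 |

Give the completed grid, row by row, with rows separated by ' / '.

Using row 1: 51 + 73 + 35 + 57 + ? → (1,5) = 245 − 216 = 29.
The remaining cell in row 5 is (5,1) = 245 − 178 = 67.
Column 2: 73 + 31 + 55 + 39 + ? = 245, so (2,2) = 47.
The remaining cell in column 3 is (2,3) = 245 − 176 = 69.
From main diagonal, 245 − (51 + 47 + 53 + 45) gives (4,4) = 49.
Anti-diagonal: 29 + 53 + 55 + 67 + ? = 245, so (2,4) = 41.
Row 2 needs 245; the known cells sum to 220, so (2,1) = 25.
From column 1, 245 − (51 + 25 + 59 + 67) gives (4,1) = 43.
Column 4: 57 + 41 + 49 + 33 + ? = 245, so (3,4) = 65.
Row 3 needs 245; the known cells sum to 208, so (3,5) = 37.
Row 4 needs 245; the known cells sum to 174, so (4,5) = 71.

51 73 35 57 29 / 25 47 69 41 63 / 59 31 53 65 37 / 43 55 27 49 71 / 67 39 61 33 45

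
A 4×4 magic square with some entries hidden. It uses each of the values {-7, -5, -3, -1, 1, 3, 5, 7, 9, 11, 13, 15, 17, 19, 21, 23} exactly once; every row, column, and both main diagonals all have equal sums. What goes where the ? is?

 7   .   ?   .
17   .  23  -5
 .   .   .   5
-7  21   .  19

1

The 16 entries sum to 128, so each line sums to 128/4 = 32.
The remaining cell in row 2 is (2,2) = 32 − 35 = -3.
Using row 4: -7 + 21 + 19 + ? → (4,3) = 32 − 33 = -1.
Column 1 must total 32; the given cells sum to 17, so (3,1) = 15.
The remaining cell in column 4 is (1,4) = 32 − 19 = 13.
Main diagonal needs 32; the known cells sum to 23, so (3,3) = 9.
Anti-diagonal: 13 + 23 + (-7) + ? = 32, so (3,2) = 3.
From column 2, 32 − (-3 + 3 + 21) gives (1,2) = 11.
The remaining cell in column 3 is (1,3) = 32 − 31 = 1.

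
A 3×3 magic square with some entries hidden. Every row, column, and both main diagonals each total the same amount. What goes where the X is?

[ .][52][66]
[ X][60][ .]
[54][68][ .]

Anti-diagonal is complete and sums to 180; that is the magic constant.
Using row 1: 52 + 66 + ? → (1,1) = 180 − 118 = 62.
Row 3: 54 + 68 + ? = 180, so (3,3) = 58.
Column 1 needs 180; the known cells sum to 116, so (2,1) = 64.

64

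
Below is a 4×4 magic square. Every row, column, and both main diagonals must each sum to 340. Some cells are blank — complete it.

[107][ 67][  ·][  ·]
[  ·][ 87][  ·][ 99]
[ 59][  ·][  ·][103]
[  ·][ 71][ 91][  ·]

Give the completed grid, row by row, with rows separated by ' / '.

107 67 111 55 / 79 87 75 99 / 59 115 63 103 / 95 71 91 83

Column 2 must total 340; the given cells sum to 225, so (3,2) = 115.
Row 3 needs 340; the known cells sum to 277, so (3,3) = 63.
Main diagonal needs 340; the known cells sum to 257, so (4,4) = 83.
Using row 4: 71 + 91 + 83 + ? → (4,1) = 340 − 245 = 95.
Column 1: 107 + 59 + 95 + ? = 340, so (2,1) = 79.
Using column 4: 99 + 103 + 83 + ? → (1,4) = 340 − 285 = 55.
Anti-diagonal must total 340; the given cells sum to 265, so (2,3) = 75.
Row 1 must total 340; the given cells sum to 229, so (1,3) = 111.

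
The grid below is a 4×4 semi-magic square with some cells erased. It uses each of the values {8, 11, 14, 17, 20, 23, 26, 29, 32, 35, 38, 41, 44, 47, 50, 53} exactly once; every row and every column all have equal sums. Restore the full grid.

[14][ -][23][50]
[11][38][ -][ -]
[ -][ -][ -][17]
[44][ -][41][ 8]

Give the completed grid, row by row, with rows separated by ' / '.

14 35 23 50 / 11 38 26 47 / 53 20 32 17 / 44 29 41 8

The 16 entries sum to 488, so each line sums to 488/4 = 122.
Row 1 needs 122; the known cells sum to 87, so (1,2) = 35.
The remaining cell in row 4 is (4,2) = 122 − 93 = 29.
Column 1 must total 122; the given cells sum to 69, so (3,1) = 53.
Column 2: 35 + 38 + 29 + ? = 122, so (3,2) = 20.
Using column 4: 50 + 17 + 8 + ? → (2,4) = 122 − 75 = 47.
Row 2 must total 122; the given cells sum to 96, so (2,3) = 26.
The remaining cell in row 3 is (3,3) = 122 − 90 = 32.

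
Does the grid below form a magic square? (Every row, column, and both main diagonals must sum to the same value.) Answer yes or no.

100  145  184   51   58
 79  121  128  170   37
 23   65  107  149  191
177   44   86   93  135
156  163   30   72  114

Row 1: 100 + 145 + 184 + 51 + 58 = 538.
Row 2: 79 + 121 + 128 + 170 + 37 = 535.
Row 3: 23 + 65 + 107 + 149 + 191 = 535.
Row 4: 177 + 44 + 86 + 93 + 135 = 535.
Row 5: 156 + 163 + 30 + 72 + 114 = 535.
Column 1: 100 + 79 + 23 + 177 + 156 = 535.
Column 2: 145 + 121 + 65 + 44 + 163 = 538.
Column 3: 184 + 128 + 107 + 86 + 30 = 535.
Column 4: 51 + 170 + 149 + 93 + 72 = 535.
Column 5: 58 + 37 + 191 + 135 + 114 = 535.
Main diagonal: 100 + 121 + 107 + 93 + 114 = 535.
Anti-diagonal: 58 + 170 + 107 + 44 + 156 = 535.

No — column 1 sums to 535 but row 1 sums to 538.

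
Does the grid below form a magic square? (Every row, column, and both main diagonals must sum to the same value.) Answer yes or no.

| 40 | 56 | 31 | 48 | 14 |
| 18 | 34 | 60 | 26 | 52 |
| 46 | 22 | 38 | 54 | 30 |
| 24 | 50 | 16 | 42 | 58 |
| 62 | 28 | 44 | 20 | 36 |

Row 1: 40 + 56 + 31 + 48 + 14 = 189.
Row 2: 18 + 34 + 60 + 26 + 52 = 190.
Row 3: 46 + 22 + 38 + 54 + 30 = 190.
Row 4: 24 + 50 + 16 + 42 + 58 = 190.
Row 5: 62 + 28 + 44 + 20 + 36 = 190.
Column 1: 40 + 18 + 46 + 24 + 62 = 190.
Column 2: 56 + 34 + 22 + 50 + 28 = 190.
Column 3: 31 + 60 + 38 + 16 + 44 = 189.
Column 4: 48 + 26 + 54 + 42 + 20 = 190.
Column 5: 14 + 52 + 30 + 58 + 36 = 190.
Main diagonal: 40 + 34 + 38 + 42 + 36 = 190.
Anti-diagonal: 14 + 26 + 38 + 50 + 62 = 190.

No — row 3 sums to 190 but column 3 sums to 189.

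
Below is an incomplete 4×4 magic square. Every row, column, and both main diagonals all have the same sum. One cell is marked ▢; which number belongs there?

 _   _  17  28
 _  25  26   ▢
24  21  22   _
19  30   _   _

23

Anti-diagonal is complete and sums to 94; that is the magic constant.
Using row 3: 24 + 21 + 22 + ? → (3,4) = 94 − 67 = 27.
From column 2, 94 − (25 + 21 + 30) gives (1,2) = 18.
From column 3, 94 − (17 + 26 + 22) gives (4,3) = 29.
Row 1 needs 94; the known cells sum to 63, so (1,1) = 31.
Row 4 needs 94; the known cells sum to 78, so (4,4) = 16.
Using column 1: 31 + 24 + 19 + ? → (2,1) = 94 − 74 = 20.
Column 4 must total 94; the given cells sum to 71, so (2,4) = 23.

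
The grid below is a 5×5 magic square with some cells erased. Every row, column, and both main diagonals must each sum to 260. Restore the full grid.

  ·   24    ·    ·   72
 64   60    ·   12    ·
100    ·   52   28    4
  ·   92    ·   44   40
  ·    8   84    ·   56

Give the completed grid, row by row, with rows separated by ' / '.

48 24 20 96 72 / 64 60 36 12 88 / 100 76 52 28 4 / 16 92 68 44 40 / 32 8 84 80 56

The remaining cell in row 3 is (3,2) = 260 − 184 = 76.
Column 5 must total 260; the given cells sum to 172, so (2,5) = 88.
The remaining cell in main diagonal is (1,1) = 260 − 212 = 48.
Using anti-diagonal: 72 + 12 + 52 + 92 + ? → (5,1) = 260 − 228 = 32.
Row 2 must total 260; the given cells sum to 224, so (2,3) = 36.
The remaining cell in row 5 is (5,4) = 260 − 180 = 80.
The remaining cell in column 1 is (4,1) = 260 − 244 = 16.
Column 4 must total 260; the given cells sum to 164, so (1,4) = 96.
Row 1 must total 260; the given cells sum to 240, so (1,3) = 20.
Row 4 must total 260; the given cells sum to 192, so (4,3) = 68.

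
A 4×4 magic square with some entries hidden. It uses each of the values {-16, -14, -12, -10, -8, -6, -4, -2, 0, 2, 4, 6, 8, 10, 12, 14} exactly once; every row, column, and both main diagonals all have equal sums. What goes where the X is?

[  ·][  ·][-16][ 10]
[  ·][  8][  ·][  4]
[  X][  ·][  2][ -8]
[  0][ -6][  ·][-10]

14

The 16 entries sum to -16, so each line sums to -16/4 = -4.
Row 4 needs -4; the known cells sum to -16, so (4,3) = 12.
Using column 3: -16 + 2 + 12 + ? → (2,3) = -4 − (-2) = -2.
Using main diagonal: 8 + 2 + (-10) + ? → (1,1) = -4 − 0 = -4.
The remaining cell in anti-diagonal is (3,2) = -4 − 8 = -12.
From row 1, -4 − (-4 + (-16) + 10) gives (1,2) = 6.
Row 2: 8 + (-2) + 4 + ? = -4, so (2,1) = -14.
Row 3 needs -4; the known cells sum to -18, so (3,1) = 14.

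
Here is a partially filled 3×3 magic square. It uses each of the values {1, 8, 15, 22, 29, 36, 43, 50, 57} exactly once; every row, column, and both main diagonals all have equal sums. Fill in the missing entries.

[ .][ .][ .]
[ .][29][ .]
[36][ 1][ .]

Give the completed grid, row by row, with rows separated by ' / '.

8 57 22 / 43 29 15 / 36 1 50

The 9 entries sum to 261, so each line sums to 261/3 = 87.
Using row 3: 36 + 1 + ? → (3,3) = 87 − 37 = 50.
The remaining cell in column 2 is (1,2) = 87 − 30 = 57.
Main diagonal must total 87; the given cells sum to 79, so (1,1) = 8.
Using anti-diagonal: 29 + 36 + ? → (1,3) = 87 − 65 = 22.
Column 1 must total 87; the given cells sum to 44, so (2,1) = 43.
Column 3: 22 + 50 + ? = 87, so (2,3) = 15.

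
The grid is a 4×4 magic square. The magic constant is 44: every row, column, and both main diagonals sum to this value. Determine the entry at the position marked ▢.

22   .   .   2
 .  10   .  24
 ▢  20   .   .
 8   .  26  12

18

Row 4: 8 + 26 + 12 + ? = 44, so (4,2) = -2.
Column 2: 10 + 20 + (-2) + ? = 44, so (1,2) = 16.
Column 4 needs 44; the known cells sum to 38, so (3,4) = 6.
Main diagonal: 22 + 10 + 12 + ? = 44, so (3,3) = 0.
From anti-diagonal, 44 − (2 + 20 + 8) gives (2,3) = 14.
Using row 1: 22 + 16 + 2 + ? → (1,3) = 44 − 40 = 4.
Row 2 must total 44; the given cells sum to 48, so (2,1) = -4.
Row 3: 20 + 0 + 6 + ? = 44, so (3,1) = 18.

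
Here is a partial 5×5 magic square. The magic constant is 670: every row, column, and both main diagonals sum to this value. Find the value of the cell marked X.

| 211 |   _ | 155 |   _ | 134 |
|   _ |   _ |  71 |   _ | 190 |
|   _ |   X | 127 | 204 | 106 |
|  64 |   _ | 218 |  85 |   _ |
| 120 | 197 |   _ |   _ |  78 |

50

Column 3: 155 + 71 + 127 + 218 + ? = 670, so (5,3) = 99.
The remaining cell in column 5 is (4,5) = 670 − 508 = 162.
Using main diagonal: 211 + 127 + 85 + 78 + ? → (2,2) = 670 − 501 = 169.
Row 4 must total 670; the given cells sum to 529, so (4,2) = 141.
Row 5 must total 670; the given cells sum to 494, so (5,4) = 176.
Anti-diagonal needs 670; the known cells sum to 522, so (2,4) = 148.
The remaining cell in row 2 is (2,1) = 670 − 578 = 92.
Column 1 must total 670; the given cells sum to 487, so (3,1) = 183.
The remaining cell in column 4 is (1,4) = 670 − 613 = 57.
Row 1: 211 + 155 + 57 + 134 + ? = 670, so (1,2) = 113.
Row 3 needs 670; the known cells sum to 620, so (3,2) = 50.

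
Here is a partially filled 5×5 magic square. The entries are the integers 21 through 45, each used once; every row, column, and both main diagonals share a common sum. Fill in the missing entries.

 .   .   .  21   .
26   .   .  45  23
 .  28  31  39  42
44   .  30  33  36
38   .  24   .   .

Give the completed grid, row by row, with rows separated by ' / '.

32 40 43 21 29 / 26 34 37 45 23 / 25 28 31 39 42 / 44 22 30 33 36 / 38 41 24 27 35

The entries are 21 through 45, which sum to 825, so each line sums to 825/5 = 165.
The remaining cell in row 3 is (3,1) = 165 − 140 = 25.
Row 4 must total 165; the given cells sum to 143, so (4,2) = 22.
Column 1 must total 165; the given cells sum to 133, so (1,1) = 32.
Column 4 needs 165; the known cells sum to 138, so (5,4) = 27.
Anti-diagonal needs 165; the known cells sum to 136, so (1,5) = 29.
Column 5 needs 165; the known cells sum to 130, so (5,5) = 35.
Main diagonal: 32 + 31 + 33 + 35 + ? = 165, so (2,2) = 34.
Using row 2: 26 + 34 + 45 + 23 + ? → (2,3) = 165 − 128 = 37.
Row 5: 38 + 24 + 27 + 35 + ? = 165, so (5,2) = 41.
Using column 2: 34 + 28 + 22 + 41 + ? → (1,2) = 165 − 125 = 40.
Column 3 must total 165; the given cells sum to 122, so (1,3) = 43.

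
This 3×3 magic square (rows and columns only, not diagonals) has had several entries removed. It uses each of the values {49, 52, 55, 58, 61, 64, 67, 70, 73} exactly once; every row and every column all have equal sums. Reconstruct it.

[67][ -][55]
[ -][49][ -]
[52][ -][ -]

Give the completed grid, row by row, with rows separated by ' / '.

The 9 entries sum to 549, so each line sums to 549/3 = 183.
The remaining cell in row 1 is (1,2) = 183 − 122 = 61.
Using column 1: 67 + 52 + ? → (2,1) = 183 − 119 = 64.
From column 2, 183 − (61 + 49) gives (3,2) = 73.
From row 2, 183 − (64 + 49) gives (2,3) = 70.
Row 3 must total 183; the given cells sum to 125, so (3,3) = 58.

67 61 55 / 64 49 70 / 52 73 58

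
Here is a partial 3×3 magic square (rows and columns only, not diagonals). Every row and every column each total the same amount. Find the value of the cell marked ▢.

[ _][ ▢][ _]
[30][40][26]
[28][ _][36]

Row 2 is complete and sums to 96; that is the magic constant.
Row 3 must total 96; the given cells sum to 64, so (3,2) = 32.
Column 1 needs 96; the known cells sum to 58, so (1,1) = 38.
Column 2 must total 96; the given cells sum to 72, so (1,2) = 24.

24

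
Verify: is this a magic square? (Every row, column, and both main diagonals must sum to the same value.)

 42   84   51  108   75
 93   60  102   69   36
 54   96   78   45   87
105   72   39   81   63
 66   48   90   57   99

Row 1: 42 + 84 + 51 + 108 + 75 = 360.
Row 2: 93 + 60 + 102 + 69 + 36 = 360.
Row 3: 54 + 96 + 78 + 45 + 87 = 360.
Row 4: 105 + 72 + 39 + 81 + 63 = 360.
Row 5: 66 + 48 + 90 + 57 + 99 = 360.
Column 1: 42 + 93 + 54 + 105 + 66 = 360.
Column 2: 84 + 60 + 96 + 72 + 48 = 360.
Column 3: 51 + 102 + 78 + 39 + 90 = 360.
Column 4: 108 + 69 + 45 + 81 + 57 = 360.
Column 5: 75 + 36 + 87 + 63 + 99 = 360.
Main diagonal: 42 + 60 + 78 + 81 + 99 = 360.
Anti-diagonal: 75 + 69 + 78 + 72 + 66 = 360.
All lines sum to 360.

Yes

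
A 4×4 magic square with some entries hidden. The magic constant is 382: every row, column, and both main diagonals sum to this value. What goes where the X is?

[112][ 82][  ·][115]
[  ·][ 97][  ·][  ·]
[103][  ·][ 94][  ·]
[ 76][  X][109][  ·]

From row 1, 382 − (112 + 82 + 115) gives (1,3) = 73.
From column 1, 382 − (112 + 103 + 76) gives (2,1) = 91.
From column 3, 382 − (73 + 94 + 109) gives (2,3) = 106.
Main diagonal: 112 + 97 + 94 + ? = 382, so (4,4) = 79.
Using anti-diagonal: 115 + 106 + 76 + ? → (3,2) = 382 − 297 = 85.
From row 2, 382 − (91 + 97 + 106) gives (2,4) = 88.
Row 3: 103 + 85 + 94 + ? = 382, so (3,4) = 100.
Row 4: 76 + 109 + 79 + ? = 382, so (4,2) = 118.

118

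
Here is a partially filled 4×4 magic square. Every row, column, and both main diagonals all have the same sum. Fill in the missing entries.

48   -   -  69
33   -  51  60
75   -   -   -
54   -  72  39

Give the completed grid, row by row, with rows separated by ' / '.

48 63 30 69 / 33 66 51 60 / 75 36 57 42 / 54 45 72 39

Column 1 is already complete: 48 + 33 + 75 + 54 = 210, so that is the magic constant.
The remaining cell in row 2 is (2,2) = 210 − 144 = 66.
Using row 4: 54 + 72 + 39 + ? → (4,2) = 210 − 165 = 45.
Column 4: 69 + 60 + 39 + ? = 210, so (3,4) = 42.
From main diagonal, 210 − (48 + 66 + 39) gives (3,3) = 57.
Anti-diagonal: 69 + 51 + 54 + ? = 210, so (3,2) = 36.
The remaining cell in column 2 is (1,2) = 210 − 147 = 63.
Column 3 must total 210; the given cells sum to 180, so (1,3) = 30.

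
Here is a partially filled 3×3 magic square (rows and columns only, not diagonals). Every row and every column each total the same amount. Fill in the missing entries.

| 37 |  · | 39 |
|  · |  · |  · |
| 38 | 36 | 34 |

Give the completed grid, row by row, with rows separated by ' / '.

37 32 39 / 33 40 35 / 38 36 34

Row 3 is already complete: 38 + 36 + 34 = 108, so that is the magic constant.
Row 1 needs 108; the known cells sum to 76, so (1,2) = 32.
Column 1 must total 108; the given cells sum to 75, so (2,1) = 33.
Column 2: 32 + 36 + ? = 108, so (2,2) = 40.
Column 3: 39 + 34 + ? = 108, so (2,3) = 35.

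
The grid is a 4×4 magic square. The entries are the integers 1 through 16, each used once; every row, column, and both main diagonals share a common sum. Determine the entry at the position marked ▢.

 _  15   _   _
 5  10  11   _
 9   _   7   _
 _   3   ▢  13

2

The entries are 1 through 16, which sum to 136, so each line sums to 136/4 = 34.
Row 2 needs 34; the known cells sum to 26, so (2,4) = 8.
Column 2 must total 34; the given cells sum to 28, so (3,2) = 6.
The remaining cell in main diagonal is (1,1) = 34 − 30 = 4.
Using row 3: 9 + 6 + 7 + ? → (3,4) = 34 − 22 = 12.
Column 1 needs 34; the known cells sum to 18, so (4,1) = 16.
Column 4: 8 + 12 + 13 + ? = 34, so (1,4) = 1.
From row 1, 34 − (4 + 15 + 1) gives (1,3) = 14.
The remaining cell in row 4 is (4,3) = 34 − 32 = 2.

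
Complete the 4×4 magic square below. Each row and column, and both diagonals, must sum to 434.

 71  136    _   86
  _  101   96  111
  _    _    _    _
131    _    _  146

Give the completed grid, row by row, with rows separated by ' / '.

Row 1 needs 434; the known cells sum to 293, so (1,3) = 141.
From row 2, 434 − (101 + 96 + 111) gives (2,1) = 126.
Using column 1: 71 + 126 + 131 + ? → (3,1) = 434 − 328 = 106.
Using column 4: 86 + 111 + 146 + ? → (3,4) = 434 − 343 = 91.
The remaining cell in main diagonal is (3,3) = 434 − 318 = 116.
Anti-diagonal: 86 + 96 + 131 + ? = 434, so (3,2) = 121.
From column 2, 434 − (136 + 101 + 121) gives (4,2) = 76.
From column 3, 434 − (141 + 96 + 116) gives (4,3) = 81.

71 136 141 86 / 126 101 96 111 / 106 121 116 91 / 131 76 81 146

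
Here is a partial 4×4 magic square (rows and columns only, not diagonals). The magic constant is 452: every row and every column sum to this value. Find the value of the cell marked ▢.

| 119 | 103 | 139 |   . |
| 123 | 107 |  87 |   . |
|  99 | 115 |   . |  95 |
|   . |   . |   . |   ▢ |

The remaining cell in row 1 is (1,4) = 452 − 361 = 91.
Row 2 must total 452; the given cells sum to 317, so (2,4) = 135.
Row 3: 99 + 115 + 95 + ? = 452, so (3,3) = 143.
Column 1 must total 452; the given cells sum to 341, so (4,1) = 111.
Column 2 needs 452; the known cells sum to 325, so (4,2) = 127.
The remaining cell in column 3 is (4,3) = 452 − 369 = 83.
Using column 4: 91 + 135 + 95 + ? → (4,4) = 452 − 321 = 131.

131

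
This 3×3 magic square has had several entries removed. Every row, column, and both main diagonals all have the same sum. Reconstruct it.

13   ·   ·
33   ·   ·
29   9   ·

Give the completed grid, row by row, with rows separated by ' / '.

13 41 21 / 33 25 17 / 29 9 37

Column 1 is already complete: 13 + 33 + 29 = 75, so that is the magic constant.
From row 3, 75 − (29 + 9) gives (3,3) = 37.
Main diagonal: 13 + 37 + ? = 75, so (2,2) = 25.
From anti-diagonal, 75 − (25 + 29) gives (1,3) = 21.
Using row 1: 13 + 21 + ? → (1,2) = 75 − 34 = 41.
From row 2, 75 − (33 + 25) gives (2,3) = 17.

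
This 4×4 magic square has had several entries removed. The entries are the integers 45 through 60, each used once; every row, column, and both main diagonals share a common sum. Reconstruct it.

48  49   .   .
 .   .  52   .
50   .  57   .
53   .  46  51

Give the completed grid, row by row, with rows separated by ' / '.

48 49 55 58 / 59 54 52 45 / 50 47 57 56 / 53 60 46 51

The entries are 45 through 60, which sum to 840, so each line sums to 840/4 = 210.
The remaining cell in row 4 is (4,2) = 210 − 150 = 60.
Using column 1: 48 + 50 + 53 + ? → (2,1) = 210 − 151 = 59.
Using column 3: 52 + 57 + 46 + ? → (1,3) = 210 − 155 = 55.
Main diagonal must total 210; the given cells sum to 156, so (2,2) = 54.
The remaining cell in row 1 is (1,4) = 210 − 152 = 58.
Row 2 needs 210; the known cells sum to 165, so (2,4) = 45.
Using column 2: 49 + 54 + 60 + ? → (3,2) = 210 − 163 = 47.
The remaining cell in column 4 is (3,4) = 210 − 154 = 56.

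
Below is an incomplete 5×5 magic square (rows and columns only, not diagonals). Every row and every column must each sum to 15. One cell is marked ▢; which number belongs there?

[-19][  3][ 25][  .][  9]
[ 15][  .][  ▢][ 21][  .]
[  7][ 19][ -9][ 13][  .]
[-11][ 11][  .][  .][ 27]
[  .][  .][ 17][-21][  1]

Using row 1: -19 + 3 + 25 + 9 + ? → (1,4) = 15 − 18 = -3.
The remaining cell in row 3 is (3,5) = 15 − 30 = -15.
Using column 1: -19 + 15 + 7 + (-11) + ? → (5,1) = 15 − (-8) = 23.
From column 4, 15 − (-3 + 21 + 13 + (-21)) gives (4,4) = 5.
Column 5 needs 15; the known cells sum to 22, so (2,5) = -7.
Row 4 needs 15; the known cells sum to 32, so (4,3) = -17.
Row 5 must total 15; the given cells sum to 20, so (5,2) = -5.
Column 2: 3 + 19 + 11 + (-5) + ? = 15, so (2,2) = -13.
Using column 3: 25 + (-9) + (-17) + 17 + ? → (2,3) = 15 − 16 = -1.

-1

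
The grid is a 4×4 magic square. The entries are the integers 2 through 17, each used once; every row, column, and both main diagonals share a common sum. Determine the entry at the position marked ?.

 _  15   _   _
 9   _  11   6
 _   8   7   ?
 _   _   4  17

10

The entries are 2 through 17, which sum to 152, so each line sums to 152/4 = 38.
The remaining cell in row 2 is (2,2) = 38 − 26 = 12.
Column 2 must total 38; the given cells sum to 35, so (4,2) = 3.
The remaining cell in column 3 is (1,3) = 38 − 22 = 16.
Main diagonal must total 38; the given cells sum to 36, so (1,1) = 2.
Row 1: 2 + 15 + 16 + ? = 38, so (1,4) = 5.
The remaining cell in row 4 is (4,1) = 38 − 24 = 14.
Using column 1: 2 + 9 + 14 + ? → (3,1) = 38 − 25 = 13.
Column 4 must total 38; the given cells sum to 28, so (3,4) = 10.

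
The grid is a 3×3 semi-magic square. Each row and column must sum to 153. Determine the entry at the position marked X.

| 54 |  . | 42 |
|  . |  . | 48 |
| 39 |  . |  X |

63

Row 1: 54 + 42 + ? = 153, so (1,2) = 57.
Column 1 needs 153; the known cells sum to 93, so (2,1) = 60.
Column 3 needs 153; the known cells sum to 90, so (3,3) = 63.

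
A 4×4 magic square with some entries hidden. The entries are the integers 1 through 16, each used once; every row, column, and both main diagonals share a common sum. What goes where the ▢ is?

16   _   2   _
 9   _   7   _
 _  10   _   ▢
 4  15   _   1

The entries are 1 through 16, which sum to 136, so each line sums to 136/4 = 34.
Using row 4: 4 + 15 + 1 + ? → (4,3) = 34 − 20 = 14.
Column 1 must total 34; the given cells sum to 29, so (3,1) = 5.
Using column 3: 2 + 7 + 14 + ? → (3,3) = 34 − 23 = 11.
Main diagonal: 16 + 11 + 1 + ? = 34, so (2,2) = 6.
Anti-diagonal: 7 + 10 + 4 + ? = 34, so (1,4) = 13.
Row 1 needs 34; the known cells sum to 31, so (1,2) = 3.
Row 2 needs 34; the known cells sum to 22, so (2,4) = 12.
Row 3 needs 34; the known cells sum to 26, so (3,4) = 8.

8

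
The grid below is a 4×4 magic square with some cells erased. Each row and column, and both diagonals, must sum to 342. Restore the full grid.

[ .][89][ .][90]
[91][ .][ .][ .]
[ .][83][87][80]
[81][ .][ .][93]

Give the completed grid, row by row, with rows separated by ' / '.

Row 3 needs 342; the known cells sum to 250, so (3,1) = 92.
From column 1, 342 − (91 + 92 + 81) gives (1,1) = 78.
Column 4: 90 + 80 + 93 + ? = 342, so (2,4) = 79.
Main diagonal: 78 + 87 + 93 + ? = 342, so (2,2) = 84.
Anti-diagonal needs 342; the known cells sum to 254, so (2,3) = 88.
Row 1 needs 342; the known cells sum to 257, so (1,3) = 85.
Column 2 must total 342; the given cells sum to 256, so (4,2) = 86.
Column 3: 85 + 88 + 87 + ? = 342, so (4,3) = 82.

78 89 85 90 / 91 84 88 79 / 92 83 87 80 / 81 86 82 93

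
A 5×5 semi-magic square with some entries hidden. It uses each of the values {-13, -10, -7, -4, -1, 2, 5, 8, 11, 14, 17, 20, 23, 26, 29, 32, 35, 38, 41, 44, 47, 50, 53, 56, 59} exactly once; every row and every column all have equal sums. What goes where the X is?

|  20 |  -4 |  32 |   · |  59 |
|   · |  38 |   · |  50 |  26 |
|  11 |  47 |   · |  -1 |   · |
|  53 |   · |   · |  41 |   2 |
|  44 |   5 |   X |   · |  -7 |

The 25 entries sum to 575, so each line sums to 575/5 = 115.
Row 1: 20 + (-4) + 32 + 59 + ? = 115, so (1,4) = 8.
Column 1: 20 + 11 + 53 + 44 + ? = 115, so (2,1) = -13.
Column 2 needs 115; the known cells sum to 86, so (4,2) = 29.
Column 4 must total 115; the given cells sum to 98, so (5,4) = 17.
Column 5 must total 115; the given cells sum to 80, so (3,5) = 35.
Row 2 must total 115; the given cells sum to 101, so (2,3) = 14.
From row 3, 115 − (11 + 47 + (-1) + 35) gives (3,3) = 23.
Row 4 needs 115; the known cells sum to 125, so (4,3) = -10.
The remaining cell in row 5 is (5,3) = 115 − 59 = 56.

56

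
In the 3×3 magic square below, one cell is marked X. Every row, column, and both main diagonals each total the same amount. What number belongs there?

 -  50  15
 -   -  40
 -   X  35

Column 3 is complete and sums to 90; that is the magic constant.
Row 1 needs 90; the known cells sum to 65, so (1,1) = 25.
Main diagonal must total 90; the given cells sum to 60, so (2,2) = 30.
Using anti-diagonal: 15 + 30 + ? → (3,1) = 90 − 45 = 45.
From row 2, 90 − (30 + 40) gives (2,1) = 20.
The remaining cell in row 3 is (3,2) = 90 − 80 = 10.

10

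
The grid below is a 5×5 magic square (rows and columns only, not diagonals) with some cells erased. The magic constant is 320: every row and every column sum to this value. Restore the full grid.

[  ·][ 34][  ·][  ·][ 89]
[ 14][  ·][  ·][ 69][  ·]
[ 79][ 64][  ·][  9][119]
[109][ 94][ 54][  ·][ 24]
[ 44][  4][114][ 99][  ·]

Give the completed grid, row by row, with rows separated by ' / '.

74 34 19 104 89 / 14 124 84 69 29 / 79 64 49 9 119 / 109 94 54 39 24 / 44 4 114 99 59

Using row 3: 79 + 64 + 9 + 119 + ? → (3,3) = 320 − 271 = 49.
Using row 4: 109 + 94 + 54 + 24 + ? → (4,4) = 320 − 281 = 39.
The remaining cell in row 5 is (5,5) = 320 − 261 = 59.
Using column 1: 14 + 79 + 109 + 44 + ? → (1,1) = 320 − 246 = 74.
From column 2, 320 − (34 + 64 + 94 + 4) gives (2,2) = 124.
Column 4 must total 320; the given cells sum to 216, so (1,4) = 104.
From column 5, 320 − (89 + 119 + 24 + 59) gives (2,5) = 29.
Using row 1: 74 + 34 + 104 + 89 + ? → (1,3) = 320 − 301 = 19.
From row 2, 320 − (14 + 124 + 69 + 29) gives (2,3) = 84.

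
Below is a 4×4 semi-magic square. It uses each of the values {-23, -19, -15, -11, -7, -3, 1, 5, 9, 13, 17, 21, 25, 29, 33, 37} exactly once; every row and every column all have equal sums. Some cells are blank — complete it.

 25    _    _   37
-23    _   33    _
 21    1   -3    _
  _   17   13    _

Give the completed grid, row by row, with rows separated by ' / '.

25 -19 -15 37 / -23 29 33 -11 / 21 1 -3 9 / 5 17 13 -7

The 16 entries sum to 112, so each line sums to 112/4 = 28.
Row 3 must total 28; the given cells sum to 19, so (3,4) = 9.
Column 1 needs 28; the known cells sum to 23, so (4,1) = 5.
Column 3 must total 28; the given cells sum to 43, so (1,3) = -15.
Row 1: 25 + (-15) + 37 + ? = 28, so (1,2) = -19.
Using row 4: 5 + 17 + 13 + ? → (4,4) = 28 − 35 = -7.
Column 2 needs 28; the known cells sum to -1, so (2,2) = 29.
Column 4: 37 + 9 + (-7) + ? = 28, so (2,4) = -11.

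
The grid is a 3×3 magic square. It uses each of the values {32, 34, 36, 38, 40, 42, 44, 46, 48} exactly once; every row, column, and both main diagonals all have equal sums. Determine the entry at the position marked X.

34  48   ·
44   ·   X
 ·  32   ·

The 9 entries sum to 360, so each line sums to 360/3 = 120.
The remaining cell in row 1 is (1,3) = 120 − 82 = 38.
The remaining cell in column 1 is (3,1) = 120 − 78 = 42.
Column 2 must total 120; the given cells sum to 80, so (2,2) = 40.
From main diagonal, 120 − (34 + 40) gives (3,3) = 46.
From row 2, 120 − (44 + 40) gives (2,3) = 36.

36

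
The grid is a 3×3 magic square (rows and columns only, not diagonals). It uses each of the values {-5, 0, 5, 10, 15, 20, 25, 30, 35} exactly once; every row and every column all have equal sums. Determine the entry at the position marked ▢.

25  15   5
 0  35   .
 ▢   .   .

20

The 9 entries sum to 135, so each line sums to 135/3 = 45.
Row 2 must total 45; the given cells sum to 35, so (2,3) = 10.
The remaining cell in column 1 is (3,1) = 45 − 25 = 20.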